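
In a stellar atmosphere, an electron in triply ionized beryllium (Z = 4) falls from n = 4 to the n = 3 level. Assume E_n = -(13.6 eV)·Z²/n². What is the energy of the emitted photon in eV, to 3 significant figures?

10.6 eV

The Bohr energies scale as Z², so for Z = 4: E_n = −217.6/n² eV.
E_4 = −217.6/16 = −13.60 eV and E_3 = −217.6/9 = −24.18 eV.
The photon energy is |E_4 − E_3| = 10.6 eV.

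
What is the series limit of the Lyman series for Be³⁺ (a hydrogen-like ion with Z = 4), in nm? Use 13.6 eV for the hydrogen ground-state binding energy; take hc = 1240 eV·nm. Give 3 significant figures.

5.70 nm

The Lyman series has lower level n_f = 1; the series limit corresponds to n_i → ∞.
ΔE_max = 13.6 × 16 / 1² = 217.6 eV.
λ_min = 1240 / 217.6 = 5.70 nm.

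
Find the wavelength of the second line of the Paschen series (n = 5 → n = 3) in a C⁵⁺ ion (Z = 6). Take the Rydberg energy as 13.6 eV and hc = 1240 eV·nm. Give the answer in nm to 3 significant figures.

35.6 nm

The Paschen series terminates on n_f = 3; the second line has n_i = 3+2 = 5.
ΔE = 489.6 × (1/3² − 1/5²) = 34.82 eV.
λ = 1240 / 34.82 = 35.6 nm.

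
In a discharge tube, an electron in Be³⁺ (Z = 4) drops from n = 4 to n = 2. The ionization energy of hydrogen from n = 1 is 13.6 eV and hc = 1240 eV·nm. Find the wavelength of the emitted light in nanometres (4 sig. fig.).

30.39 nm

For Z = 4 the level energies scale as Z², so the effective Rydberg energy is 13.6 × 16 = 217.6 eV.
ΔE = 217.6 × (1/2² − 1/4²) = 217.6 × 0.1875 = 40.80 eV.
λ = hc/ΔE = 1240 / 40.80 = 30.39 nm.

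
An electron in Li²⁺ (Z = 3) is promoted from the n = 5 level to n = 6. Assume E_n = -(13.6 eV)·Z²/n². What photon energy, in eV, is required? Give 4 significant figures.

1.496 eV

The Bohr energies scale as Z², so for Z = 3: E_n = −122.4/n² eV.
E_6 = −122.4/36 = −3.400 eV and E_5 = −122.4/25 = −4.896 eV.
The photon energy is |E_6 − E_5| = 1.496 eV.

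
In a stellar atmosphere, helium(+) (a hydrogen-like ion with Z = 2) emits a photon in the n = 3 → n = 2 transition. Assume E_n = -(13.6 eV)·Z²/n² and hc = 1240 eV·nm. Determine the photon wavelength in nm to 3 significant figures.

For Z = 2 the level energies scale as Z², so the effective Rydberg energy is 13.6 × 4 = 54.40 eV.
ΔE = 54.40 × (1/2² − 1/3²) = 54.40 × 0.1389 = 7.556 eV.
λ = hc/ΔE = 1240 / 7.556 = 164 nm.

164 nm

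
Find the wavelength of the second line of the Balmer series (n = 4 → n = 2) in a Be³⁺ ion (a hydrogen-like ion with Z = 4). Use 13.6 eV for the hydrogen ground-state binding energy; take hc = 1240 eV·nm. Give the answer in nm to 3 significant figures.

30.4 nm

The Balmer series terminates on n_f = 2; the second line has n_i = 2+2 = 4.
ΔE = 217.6 × (1/2² − 1/4²) = 40.80 eV.
λ = 1240 / 40.80 = 30.4 nm.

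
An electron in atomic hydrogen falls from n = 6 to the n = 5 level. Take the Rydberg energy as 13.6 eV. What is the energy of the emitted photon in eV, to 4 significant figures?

0.1662 eV

E_6 = −13.60/36 = −0.3778 eV and E_5 = −13.60/25 = −0.5440 eV.
The photon energy is |E_6 − E_5| = 0.1662 eV.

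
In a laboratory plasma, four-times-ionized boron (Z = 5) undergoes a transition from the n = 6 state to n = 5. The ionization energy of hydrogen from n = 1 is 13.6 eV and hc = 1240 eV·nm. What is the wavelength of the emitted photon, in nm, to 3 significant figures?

298 nm

For Z = 5 the level energies scale as Z², so the effective Rydberg energy is 13.6 × 25 = 340.0 eV.
ΔE = 340.0 × (1/5² − 1/6²) = 340.0 × 0.01222 = 4.156 eV.
λ = hc/ΔE = 1240 / 4.156 = 298 nm.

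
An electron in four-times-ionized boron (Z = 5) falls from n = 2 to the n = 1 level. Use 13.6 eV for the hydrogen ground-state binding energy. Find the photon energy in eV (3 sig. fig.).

255 eV

The Bohr energies scale as Z², so for Z = 5: E_n = −340.0/n² eV.
E_2 = −340.0/4 = −85.00 eV and E_1 = −340.0/1 = −340.0 eV.
The photon energy is |E_2 − E_1| = 255 eV.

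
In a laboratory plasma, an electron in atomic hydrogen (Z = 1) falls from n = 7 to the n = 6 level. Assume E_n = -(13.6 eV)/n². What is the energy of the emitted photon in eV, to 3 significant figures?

0.100 eV

E_7 = −13.60/49 = −0.2776 eV and E_6 = −13.60/36 = −0.3778 eV.
The photon energy is |E_7 − E_6| = 0.100 eV.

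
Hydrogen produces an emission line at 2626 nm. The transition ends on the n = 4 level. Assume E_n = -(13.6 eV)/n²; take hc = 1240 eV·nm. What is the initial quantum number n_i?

The photon energy is ΔE = hc/λ = 1240 / 2626 = 0.4722 eV.
With Z = 1, ΔE = 13.60 × (1/n_f² − 1/n_i²), so 1/n_f² − 1/n_i² = 0.03472.
With n_f = 4: 1/n_i² = 1/16 − 0.03472 = 0.02778, so n_i ≈ 6.00.

n_i = 6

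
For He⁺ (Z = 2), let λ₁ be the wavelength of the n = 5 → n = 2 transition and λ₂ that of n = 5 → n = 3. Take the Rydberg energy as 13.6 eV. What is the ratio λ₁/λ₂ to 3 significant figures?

λ ∝ 1/ΔE ∝ 1/(1/n_f² − 1/n_i²), and the Z² and hc factors cancel in the ratio.
λ₁/λ₂ = (1/3² − 1/5²)/(1/2² − 1/5²) = 0.07111/0.2100 = 0.339.

0.339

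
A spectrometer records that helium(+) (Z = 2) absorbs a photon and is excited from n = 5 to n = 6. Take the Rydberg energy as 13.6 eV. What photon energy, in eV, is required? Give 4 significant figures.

The Bohr energies scale as Z², so for Z = 2: E_n = −54.40/n² eV.
E_6 = −54.40/36 = −1.511 eV and E_5 = −54.40/25 = −2.176 eV.
The photon energy is |E_6 − E_5| = 0.6649 eV.

0.6649 eV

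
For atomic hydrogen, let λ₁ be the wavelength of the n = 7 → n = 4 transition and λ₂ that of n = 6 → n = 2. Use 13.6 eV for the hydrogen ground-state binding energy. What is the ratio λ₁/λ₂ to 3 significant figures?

5.28

λ ∝ 1/ΔE ∝ 1/(1/n_f² − 1/n_i²), and the Z² and hc factors cancel in the ratio.
λ₁/λ₂ = (1/2² − 1/6²)/(1/4² − 1/7²) = 0.2222/0.04209 = 5.28.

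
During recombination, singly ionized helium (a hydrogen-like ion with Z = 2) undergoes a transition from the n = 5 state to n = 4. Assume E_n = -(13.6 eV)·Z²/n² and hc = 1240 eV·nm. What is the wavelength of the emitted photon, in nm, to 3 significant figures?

For Z = 2 the level energies scale as Z², so the effective Rydberg energy is 13.6 × 4 = 54.40 eV.
ΔE = 54.40 × (1/4² − 1/5²) = 54.40 × 0.02250 = 1.224 eV.
λ = hc/ΔE = 1240 / 1.224 = 1010 nm.

1010 nm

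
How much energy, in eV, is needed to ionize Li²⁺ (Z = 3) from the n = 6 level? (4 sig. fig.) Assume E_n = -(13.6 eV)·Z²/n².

E_n = −13.6 Z²/n² = −122.4/n² eV for Z = 3.
E_6 = −122.4/36 = −3.400 eV, so ionization (to E = 0) requires 3.400 eV.

3.400 eV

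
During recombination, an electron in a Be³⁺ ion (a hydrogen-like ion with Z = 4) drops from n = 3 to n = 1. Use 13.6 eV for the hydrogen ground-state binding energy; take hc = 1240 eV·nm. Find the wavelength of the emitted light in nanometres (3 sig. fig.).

For Z = 4 the level energies scale as Z², so the effective Rydberg energy is 13.6 × 16 = 217.6 eV.
ΔE = 217.6 × (1/1² − 1/3²) = 217.6 × 0.8889 = 193.4 eV.
λ = hc/ΔE = 1240 / 193.4 = 6.41 nm.

6.41 nm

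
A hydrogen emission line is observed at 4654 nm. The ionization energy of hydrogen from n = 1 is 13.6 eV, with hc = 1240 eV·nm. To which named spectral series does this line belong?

ΔE = 1240/4654 = 0.2664 eV.
This matches 13.6 × (1/5² − 1/7²), so n_f = 5: the Pfund series.

Pfund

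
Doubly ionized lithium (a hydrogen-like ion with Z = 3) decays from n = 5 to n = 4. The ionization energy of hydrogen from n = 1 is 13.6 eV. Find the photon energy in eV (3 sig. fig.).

2.75 eV

The Bohr energies scale as Z², so for Z = 3: E_n = −122.4/n² eV.
E_5 = −122.4/25 = −4.896 eV and E_4 = −122.4/16 = −7.650 eV.
The photon energy is |E_5 − E_4| = 2.75 eV.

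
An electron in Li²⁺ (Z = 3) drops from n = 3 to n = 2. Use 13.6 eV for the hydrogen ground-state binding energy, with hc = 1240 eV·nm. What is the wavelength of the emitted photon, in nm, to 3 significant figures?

For Z = 3 the level energies scale as Z², so the effective Rydberg energy is 13.6 × 9 = 122.4 eV.
ΔE = 122.4 × (1/2² − 1/3²) = 122.4 × 0.1389 = 17.00 eV.
λ = hc/ΔE = 1240 / 17.00 = 72.9 nm.

72.9 nm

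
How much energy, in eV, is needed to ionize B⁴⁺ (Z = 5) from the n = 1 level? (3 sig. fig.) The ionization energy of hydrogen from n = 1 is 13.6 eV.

E_n = −13.6 Z²/n² = −340.0/n² eV for Z = 5.
E_1 = −340.0/1 = −340 eV, so ionization (to E = 0) requires 340 eV.

340 eV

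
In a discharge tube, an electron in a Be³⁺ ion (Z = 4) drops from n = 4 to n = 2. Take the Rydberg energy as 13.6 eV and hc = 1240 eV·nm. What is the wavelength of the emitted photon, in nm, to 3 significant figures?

30.4 nm

For Z = 4 the level energies scale as Z², so the effective Rydberg energy is 13.6 × 16 = 217.6 eV.
ΔE = 217.6 × (1/2² − 1/4²) = 217.6 × 0.1875 = 40.80 eV.
λ = hc/ΔE = 1240 / 40.80 = 30.4 nm.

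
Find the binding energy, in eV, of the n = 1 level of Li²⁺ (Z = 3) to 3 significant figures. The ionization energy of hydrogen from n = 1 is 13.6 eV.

122 eV

E_n = −13.6 Z²/n² = −122.4/n² eV for Z = 3.
E_1 = −122.4/1 = −122 eV, so ionization (to E = 0) requires 122 eV.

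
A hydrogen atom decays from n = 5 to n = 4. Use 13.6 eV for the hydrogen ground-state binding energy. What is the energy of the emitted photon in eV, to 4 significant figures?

0.3060 eV

E_5 = −13.60/25 = −0.5440 eV and E_4 = −13.60/16 = −0.8500 eV.
The photon energy is |E_5 − E_4| = 0.3060 eV.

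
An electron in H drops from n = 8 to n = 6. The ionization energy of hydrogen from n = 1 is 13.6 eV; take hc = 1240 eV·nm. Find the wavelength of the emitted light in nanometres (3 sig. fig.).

7500 nm

ΔE = 13.60 × (1/6² − 1/8²) = 13.60 × 0.01215 = 0.1653 eV.
λ = hc/ΔE = 1240 / 0.1653 = 7500 nm.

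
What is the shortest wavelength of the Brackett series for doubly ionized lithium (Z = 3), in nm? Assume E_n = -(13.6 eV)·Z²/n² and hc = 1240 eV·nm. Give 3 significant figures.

The Brackett series has lower level n_f = 4; the series limit corresponds to n_i → ∞.
ΔE_max = 13.6 × 9 / 4² = 7.650 eV.
λ_min = 1240 / 7.650 = 162 nm.

162 nm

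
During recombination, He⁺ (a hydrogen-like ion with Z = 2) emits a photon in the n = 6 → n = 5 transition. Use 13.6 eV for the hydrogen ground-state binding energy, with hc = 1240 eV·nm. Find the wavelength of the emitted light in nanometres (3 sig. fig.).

1860 nm

For Z = 2 the level energies scale as Z², so the effective Rydberg energy is 13.6 × 4 = 54.40 eV.
ΔE = 54.40 × (1/5² − 1/6²) = 54.40 × 0.01222 = 0.6649 eV.
λ = hc/ΔE = 1240 / 0.6649 = 1860 nm.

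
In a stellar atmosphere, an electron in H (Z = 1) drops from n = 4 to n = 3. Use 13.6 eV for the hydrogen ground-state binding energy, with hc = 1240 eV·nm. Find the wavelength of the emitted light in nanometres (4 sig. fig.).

ΔE = 13.60 × (1/3² − 1/4²) = 13.60 × 0.04861 = 0.6611 eV.
λ = hc/ΔE = 1240 / 0.6611 = 1876 nm.

1876 nm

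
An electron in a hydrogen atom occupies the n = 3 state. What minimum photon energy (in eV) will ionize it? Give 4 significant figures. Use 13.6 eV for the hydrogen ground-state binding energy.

1.511 eV

E_3 = −13.60/9 = −1.511 eV, so ionization (to E = 0) requires 1.511 eV.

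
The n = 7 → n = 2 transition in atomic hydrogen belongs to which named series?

Balmer

The series is set by the lower level: n_f = 2 is the Balmer series.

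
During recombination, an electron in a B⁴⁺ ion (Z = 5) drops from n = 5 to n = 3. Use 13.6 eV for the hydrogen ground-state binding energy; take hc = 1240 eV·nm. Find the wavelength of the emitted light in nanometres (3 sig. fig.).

For Z = 5 the level energies scale as Z², so the effective Rydberg energy is 13.6 × 25 = 340.0 eV.
ΔE = 340.0 × (1/3² − 1/5²) = 340.0 × 0.07111 = 24.18 eV.
λ = hc/ΔE = 1240 / 24.18 = 51.3 nm.

51.3 nm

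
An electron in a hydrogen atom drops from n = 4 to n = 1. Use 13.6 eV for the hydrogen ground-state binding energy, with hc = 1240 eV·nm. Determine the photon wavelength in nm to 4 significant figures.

97.25 nm

ΔE = 13.60 × (1/1² − 1/4²) = 13.60 × 0.9375 = 12.75 eV.
λ = hc/ΔE = 1240 / 12.75 = 97.25 nm.
This line belongs to the Lyman series.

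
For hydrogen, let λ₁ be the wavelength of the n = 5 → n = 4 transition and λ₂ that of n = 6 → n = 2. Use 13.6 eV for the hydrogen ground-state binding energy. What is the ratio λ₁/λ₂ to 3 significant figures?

9.88

λ ∝ 1/ΔE ∝ 1/(1/n_f² − 1/n_i²), and the Z² and hc factors cancel in the ratio.
λ₁/λ₂ = (1/2² − 1/6²)/(1/4² − 1/5²) = 0.2222/0.02250 = 9.88.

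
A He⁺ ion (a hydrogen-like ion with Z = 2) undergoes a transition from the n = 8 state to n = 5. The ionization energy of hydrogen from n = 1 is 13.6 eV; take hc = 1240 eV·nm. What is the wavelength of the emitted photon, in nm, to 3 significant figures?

For Z = 2 the level energies scale as Z², so the effective Rydberg energy is 13.6 × 4 = 54.40 eV.
ΔE = 54.40 × (1/5² − 1/8²) = 54.40 × 0.02438 = 1.326 eV.
λ = hc/ΔE = 1240 / 1.326 = 935 nm.

935 nm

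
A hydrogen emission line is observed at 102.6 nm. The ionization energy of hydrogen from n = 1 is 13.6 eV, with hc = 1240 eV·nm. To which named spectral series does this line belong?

Lyman

ΔE = 1240/102.6 = 12.09 eV.
This matches 13.6 × (1/1² − 1/3²), so n_f = 1: the Lyman series.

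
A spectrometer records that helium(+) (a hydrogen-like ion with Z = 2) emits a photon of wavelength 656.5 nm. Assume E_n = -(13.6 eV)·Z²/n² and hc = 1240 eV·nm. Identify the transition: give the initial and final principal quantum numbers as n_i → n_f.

n_i = 6, n_f = 4

The photon energy is ΔE = hc/λ = 1240 / 656.5 = 1.889 eV.
With Z = 2, ΔE = 54.40 × (1/n_f² − 1/n_i²), so 1/n_f² − 1/n_i² = 0.03472.
Trying n_f = 4 gives 1/n_i² = 0.02778, i.e. n_i ≈ 6; this pair matches.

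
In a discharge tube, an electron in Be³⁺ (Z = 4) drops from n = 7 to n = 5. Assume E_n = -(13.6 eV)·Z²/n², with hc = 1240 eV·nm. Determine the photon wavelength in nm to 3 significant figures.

291 nm

For Z = 4 the level energies scale as Z², so the effective Rydberg energy is 13.6 × 16 = 217.6 eV.
ΔE = 217.6 × (1/5² − 1/7²) = 217.6 × 0.01959 = 4.263 eV.
λ = hc/ΔE = 1240 / 4.263 = 291 nm.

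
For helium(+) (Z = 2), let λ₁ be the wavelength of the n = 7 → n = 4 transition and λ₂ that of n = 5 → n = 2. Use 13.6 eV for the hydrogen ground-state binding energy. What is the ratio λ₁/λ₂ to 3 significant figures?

4.99

λ ∝ 1/ΔE ∝ 1/(1/n_f² − 1/n_i²), and the Z² and hc factors cancel in the ratio.
λ₁/λ₂ = (1/2² − 1/5²)/(1/4² − 1/7²) = 0.2100/0.04209 = 4.99.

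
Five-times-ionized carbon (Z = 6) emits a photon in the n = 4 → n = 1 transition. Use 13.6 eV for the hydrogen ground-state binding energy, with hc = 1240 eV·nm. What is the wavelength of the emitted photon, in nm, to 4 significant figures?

For Z = 6 the level energies scale as Z², so the effective Rydberg energy is 13.6 × 36 = 489.6 eV.
ΔE = 489.6 × (1/1² − 1/4²) = 489.6 × 0.9375 = 459.0 eV.
λ = hc/ΔE = 1240 / 459.0 = 2.702 nm.

2.702 nm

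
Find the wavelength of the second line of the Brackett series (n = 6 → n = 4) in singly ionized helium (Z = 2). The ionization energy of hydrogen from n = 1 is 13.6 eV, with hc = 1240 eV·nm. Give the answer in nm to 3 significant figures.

The Brackett series terminates on n_f = 4; the second line has n_i = 4+2 = 6.
ΔE = 54.40 × (1/4² − 1/6²) = 1.889 eV.
λ = 1240 / 1.889 = 656 nm.

656 nm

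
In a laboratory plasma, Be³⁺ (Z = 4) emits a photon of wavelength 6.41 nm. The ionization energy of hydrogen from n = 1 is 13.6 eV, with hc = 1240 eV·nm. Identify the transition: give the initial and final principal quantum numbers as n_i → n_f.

The photon energy is ΔE = hc/λ = 1240 / 6.41 = 193.4 eV.
With Z = 4, ΔE = 217.6 × (1/n_f² − 1/n_i²), so 1/n_f² − 1/n_i² = 0.8890.
Trying n_f = 1 gives 1/n_i² = 0.1110, i.e. n_i ≈ 3; this pair matches.

n_i = 3, n_f = 1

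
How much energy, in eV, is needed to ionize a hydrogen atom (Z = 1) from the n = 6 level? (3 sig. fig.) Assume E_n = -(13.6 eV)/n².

0.378 eV

E_6 = −13.60/36 = −0.378 eV, so ionization (to E = 0) requires 0.378 eV.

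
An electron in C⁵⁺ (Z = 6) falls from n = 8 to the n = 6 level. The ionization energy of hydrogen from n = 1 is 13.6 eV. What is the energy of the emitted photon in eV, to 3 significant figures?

5.95 eV

The Bohr energies scale as Z², so for Z = 6: E_n = −489.6/n² eV.
E_8 = −489.6/64 = −7.650 eV and E_6 = −489.6/36 = −13.60 eV.
The photon energy is |E_8 − E_6| = 5.95 eV.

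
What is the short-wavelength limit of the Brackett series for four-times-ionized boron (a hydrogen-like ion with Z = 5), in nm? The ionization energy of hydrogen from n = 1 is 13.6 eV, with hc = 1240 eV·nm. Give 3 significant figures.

58.4 nm

The Brackett series has lower level n_f = 4; the series limit corresponds to n_i → ∞.
ΔE_max = 13.6 × 25 / 4² = 21.25 eV.
λ_min = 1240 / 21.25 = 58.4 nm.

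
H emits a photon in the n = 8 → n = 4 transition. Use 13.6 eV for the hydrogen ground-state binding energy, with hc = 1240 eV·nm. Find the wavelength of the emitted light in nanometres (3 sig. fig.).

1950 nm

ΔE = 13.60 × (1/4² − 1/8²) = 13.60 × 0.04688 = 0.6375 eV.
λ = hc/ΔE = 1240 / 0.6375 = 1950 nm.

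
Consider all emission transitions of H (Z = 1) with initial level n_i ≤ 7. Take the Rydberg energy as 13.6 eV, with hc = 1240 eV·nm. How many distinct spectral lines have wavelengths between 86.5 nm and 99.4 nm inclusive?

Enumerate all n_i → n_f pairs with 1 ≤ n_f < n_i ≤ 7 and compute λ = 1240 / [13.6·1·(1/n_f² − 1/n_i²)].
Lines falling in [86.5, 99.4] nm: 7→1 (93.08 nm), 6→1 (93.78 nm), 5→1 (94.98 nm), 4→1 (97.25 nm).

4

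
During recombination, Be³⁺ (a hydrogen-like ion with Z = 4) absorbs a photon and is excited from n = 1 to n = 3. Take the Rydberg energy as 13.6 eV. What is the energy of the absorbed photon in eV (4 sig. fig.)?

The Bohr energies scale as Z², so for Z = 4: E_n = −217.6/n² eV.
E_3 = −217.6/9 = −24.18 eV and E_1 = −217.6/1 = −217.6 eV.
The photon energy is |E_3 − E_1| = 193.4 eV.

193.4 eV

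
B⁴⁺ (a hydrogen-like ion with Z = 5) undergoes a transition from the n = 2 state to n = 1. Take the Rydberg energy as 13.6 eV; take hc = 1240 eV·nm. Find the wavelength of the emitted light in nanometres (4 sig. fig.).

For Z = 5 the level energies scale as Z², so the effective Rydberg energy is 13.6 × 25 = 340.0 eV.
ΔE = 340.0 × (1/1² − 1/2²) = 340.0 × 0.7500 = 255.0 eV.
λ = hc/ΔE = 1240 / 255.0 = 4.863 nm.

4.863 nm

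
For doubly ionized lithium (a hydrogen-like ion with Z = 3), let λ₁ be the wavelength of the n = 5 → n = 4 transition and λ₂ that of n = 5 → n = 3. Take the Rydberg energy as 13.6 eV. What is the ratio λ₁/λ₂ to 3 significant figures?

λ ∝ 1/ΔE ∝ 1/(1/n_f² − 1/n_i²), and the Z² and hc factors cancel in the ratio.
λ₁/λ₂ = (1/3² − 1/5²)/(1/4² − 1/5²) = 0.07111/0.02250 = 3.16.

3.16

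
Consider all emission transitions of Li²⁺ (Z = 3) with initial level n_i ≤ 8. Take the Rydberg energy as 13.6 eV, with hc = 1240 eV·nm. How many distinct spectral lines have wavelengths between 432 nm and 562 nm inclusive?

2

Enumerate all n_i → n_f pairs with 1 ≤ n_f < n_i ≤ 8 and compute λ = 1240 / [13.6·9·(1/n_f² − 1/n_i²)].
Lines falling in [432, 562] nm: 5→4 (450.3 nm), 7→5 (517.1 nm).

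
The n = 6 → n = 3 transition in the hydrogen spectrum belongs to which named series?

The series is set by the lower level: n_f = 3 is the Paschen series.

Paschen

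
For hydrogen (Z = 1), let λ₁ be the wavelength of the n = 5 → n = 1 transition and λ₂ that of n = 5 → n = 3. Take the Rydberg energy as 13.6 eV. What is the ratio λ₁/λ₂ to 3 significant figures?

0.0741

λ ∝ 1/ΔE ∝ 1/(1/n_f² − 1/n_i²), and the Z² and hc factors cancel in the ratio.
λ₁/λ₂ = (1/3² − 1/5²)/(1/1² − 1/5²) = 0.07111/0.9600 = 0.0741.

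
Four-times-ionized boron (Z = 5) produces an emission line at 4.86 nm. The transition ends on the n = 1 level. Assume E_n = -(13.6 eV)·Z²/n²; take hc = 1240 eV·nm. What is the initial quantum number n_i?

The photon energy is ΔE = hc/λ = 1240 / 4.86 = 255.1 eV.
With Z = 5, ΔE = 340.0 × (1/n_f² − 1/n_i²), so 1/n_f² − 1/n_i² = 0.7504.
With n_f = 1: 1/n_i² = 1/1 − 0.7504 = 0.2496, so n_i ≈ 2.00.

n_i = 2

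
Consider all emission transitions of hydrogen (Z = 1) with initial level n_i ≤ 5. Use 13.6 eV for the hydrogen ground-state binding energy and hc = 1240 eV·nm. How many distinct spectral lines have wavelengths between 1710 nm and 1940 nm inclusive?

Enumerate all n_i → n_f pairs with 1 ≤ n_f < n_i ≤ 5 and compute λ = 1240 / [13.6·1·(1/n_f² − 1/n_i²)].
Lines falling in [1710, 1940] nm: 4→3 (1876 nm).

1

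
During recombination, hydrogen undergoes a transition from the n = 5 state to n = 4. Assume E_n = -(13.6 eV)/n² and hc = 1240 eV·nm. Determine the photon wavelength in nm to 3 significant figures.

ΔE = 13.60 × (1/4² − 1/5²) = 13.60 × 0.02250 = 0.3060 eV.
λ = hc/ΔE = 1240 / 0.3060 = 4050 nm.

4050 nm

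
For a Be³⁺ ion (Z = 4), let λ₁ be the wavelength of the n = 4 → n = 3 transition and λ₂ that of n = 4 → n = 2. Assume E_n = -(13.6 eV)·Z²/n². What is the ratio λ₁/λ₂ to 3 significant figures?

λ ∝ 1/ΔE ∝ 1/(1/n_f² − 1/n_i²), and the Z² and hc factors cancel in the ratio.
λ₁/λ₂ = (1/2² − 1/4²)/(1/3² − 1/4²) = 0.1875/0.04861 = 3.86.

3.86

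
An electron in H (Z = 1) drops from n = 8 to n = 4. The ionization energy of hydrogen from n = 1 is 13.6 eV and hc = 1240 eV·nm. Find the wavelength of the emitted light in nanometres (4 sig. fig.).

ΔE = 13.60 × (1/4² − 1/8²) = 13.60 × 0.04688 = 0.6375 eV.
λ = hc/ΔE = 1240 / 0.6375 = 1945 nm.

1945 nm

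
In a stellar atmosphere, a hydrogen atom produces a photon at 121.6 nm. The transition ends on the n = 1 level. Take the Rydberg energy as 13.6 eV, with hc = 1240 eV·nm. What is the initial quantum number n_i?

The photon energy is ΔE = hc/λ = 1240 / 121.6 = 10.20 eV.
With Z = 1, ΔE = 13.60 × (1/n_f² − 1/n_i²), so 1/n_f² − 1/n_i² = 0.7498.
With n_f = 1: 1/n_i² = 1/1 − 0.7498 = 0.2502, so n_i ≈ 2.00.

n_i = 2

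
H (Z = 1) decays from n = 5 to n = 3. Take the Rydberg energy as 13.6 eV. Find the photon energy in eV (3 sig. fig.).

E_5 = −13.60/25 = −0.5440 eV and E_3 = −13.60/9 = −1.511 eV.
The photon energy is |E_5 − E_3| = 0.967 eV.

0.967 eV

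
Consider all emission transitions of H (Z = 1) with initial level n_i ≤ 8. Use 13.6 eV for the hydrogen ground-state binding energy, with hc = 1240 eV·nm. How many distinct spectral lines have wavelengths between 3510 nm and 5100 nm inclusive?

Enumerate all n_i → n_f pairs with 1 ≤ n_f < n_i ≤ 8 and compute λ = 1240 / [13.6·1·(1/n_f² − 1/n_i²)].
Lines falling in [3510, 5100] nm: 8→5 (3741 nm), 5→4 (4052 nm), 7→5 (4654 nm).

3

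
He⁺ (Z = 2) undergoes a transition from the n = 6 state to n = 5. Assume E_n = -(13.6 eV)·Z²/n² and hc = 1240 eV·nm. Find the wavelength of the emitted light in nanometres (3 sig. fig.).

1860 nm

For Z = 2 the level energies scale as Z², so the effective Rydberg energy is 13.6 × 4 = 54.40 eV.
ΔE = 54.40 × (1/5² − 1/6²) = 54.40 × 0.01222 = 0.6649 eV.
λ = hc/ΔE = 1240 / 0.6649 = 1860 nm.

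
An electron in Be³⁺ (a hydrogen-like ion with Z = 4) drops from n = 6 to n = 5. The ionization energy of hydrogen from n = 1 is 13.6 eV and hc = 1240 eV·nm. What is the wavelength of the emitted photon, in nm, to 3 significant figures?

For Z = 4 the level energies scale as Z², so the effective Rydberg energy is 13.6 × 16 = 217.6 eV.
ΔE = 217.6 × (1/5² − 1/6²) = 217.6 × 0.01222 = 2.660 eV.
λ = hc/ΔE = 1240 / 2.660 = 466 nm.

466 nm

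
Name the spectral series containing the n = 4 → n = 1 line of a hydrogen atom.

The series is set by the lower level: n_f = 1 is the Lyman series.

Lyman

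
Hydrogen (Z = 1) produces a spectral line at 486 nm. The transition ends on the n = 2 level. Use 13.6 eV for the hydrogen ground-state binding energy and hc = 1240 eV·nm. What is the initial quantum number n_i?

The photon energy is ΔE = hc/λ = 1240 / 486 = 2.551 eV.
With Z = 1, ΔE = 13.60 × (1/n_f² − 1/n_i²), so 1/n_f² − 1/n_i² = 0.1876.
With n_f = 2: 1/n_i² = 1/4 − 0.1876 = 0.06239, so n_i ≈ 4.00.

n_i = 4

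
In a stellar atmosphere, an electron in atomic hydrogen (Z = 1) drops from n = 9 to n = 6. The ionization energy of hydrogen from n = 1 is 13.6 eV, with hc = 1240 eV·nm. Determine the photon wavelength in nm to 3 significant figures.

5910 nm

ΔE = 13.60 × (1/6² − 1/9²) = 13.60 × 0.01543 = 0.2099 eV.
λ = hc/ΔE = 1240 / 0.2099 = 5910 nm.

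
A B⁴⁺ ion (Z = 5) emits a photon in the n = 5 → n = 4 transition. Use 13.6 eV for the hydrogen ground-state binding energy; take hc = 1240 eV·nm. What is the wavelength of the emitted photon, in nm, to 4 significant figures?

For Z = 5 the level energies scale as Z², so the effective Rydberg energy is 13.6 × 25 = 340.0 eV.
ΔE = 340.0 × (1/4² − 1/5²) = 340.0 × 0.02250 = 7.650 eV.
λ = hc/ΔE = 1240 / 7.650 = 162.1 nm.

162.1 nm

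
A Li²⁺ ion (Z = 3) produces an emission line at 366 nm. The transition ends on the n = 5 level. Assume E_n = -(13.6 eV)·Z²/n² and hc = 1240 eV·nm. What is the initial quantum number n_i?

The photon energy is ΔE = hc/λ = 1240 / 366 = 3.388 eV.
With Z = 3, ΔE = 122.4 × (1/n_f² − 1/n_i²), so 1/n_f² − 1/n_i² = 0.02768.
With n_f = 5: 1/n_i² = 1/25 − 0.02768 = 0.01232, so n_i ≈ 9.01.

n_i = 9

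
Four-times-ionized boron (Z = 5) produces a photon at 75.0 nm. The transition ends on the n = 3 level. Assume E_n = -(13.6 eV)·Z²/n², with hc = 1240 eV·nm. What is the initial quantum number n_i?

The photon energy is ΔE = hc/λ = 1240 / 75.0 = 16.53 eV.
With Z = 5, ΔE = 340.0 × (1/n_f² − 1/n_i²), so 1/n_f² − 1/n_i² = 0.04863.
With n_f = 3: 1/n_i² = 1/9 − 0.04863 = 0.06248, so n_i ≈ 4.00.

n_i = 4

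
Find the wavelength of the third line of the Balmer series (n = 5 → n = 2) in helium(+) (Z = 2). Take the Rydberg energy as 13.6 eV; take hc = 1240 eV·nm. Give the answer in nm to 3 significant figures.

The Balmer series terminates on n_f = 2; the third line has n_i = 2+3 = 5.
ΔE = 54.40 × (1/2² − 1/5²) = 11.42 eV.
λ = 1240 / 11.42 = 109 nm.

109 nm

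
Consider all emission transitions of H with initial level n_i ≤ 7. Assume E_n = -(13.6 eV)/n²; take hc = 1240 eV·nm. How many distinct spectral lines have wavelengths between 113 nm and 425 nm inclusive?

Enumerate all n_i → n_f pairs with 1 ≤ n_f < n_i ≤ 7 and compute λ = 1240 / [13.6·1·(1/n_f² − 1/n_i²)].
Lines falling in [113, 425] nm: 2→1 (121.6 nm), 7→2 (397.1 nm), 6→2 (410.3 nm).

3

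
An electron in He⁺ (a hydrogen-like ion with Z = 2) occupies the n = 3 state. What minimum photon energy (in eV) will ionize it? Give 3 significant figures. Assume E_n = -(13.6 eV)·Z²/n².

6.04 eV

E_n = −13.6 Z²/n² = −54.40/n² eV for Z = 2.
E_3 = −54.40/9 = −6.04 eV, so ionization (to E = 0) requires 6.04 eV.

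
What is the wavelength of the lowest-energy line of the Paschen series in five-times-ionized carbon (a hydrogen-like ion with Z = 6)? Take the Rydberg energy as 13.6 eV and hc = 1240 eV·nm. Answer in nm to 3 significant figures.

The Paschen series terminates on n_f = 3; the first line has n_i = 3+1 = 4.
ΔE = 489.6 × (1/3² − 1/4²) = 23.80 eV.
λ = 1240 / 23.80 = 52.1 nm.

52.1 nm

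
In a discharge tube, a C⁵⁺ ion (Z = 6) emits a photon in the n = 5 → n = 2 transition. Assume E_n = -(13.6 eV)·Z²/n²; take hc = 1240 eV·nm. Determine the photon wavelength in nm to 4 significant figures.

For Z = 6 the level energies scale as Z², so the effective Rydberg energy is 13.6 × 36 = 489.6 eV.
ΔE = 489.6 × (1/2² − 1/5²) = 489.6 × 0.2100 = 102.8 eV.
λ = hc/ΔE = 1240 / 102.8 = 12.06 nm.

12.06 nm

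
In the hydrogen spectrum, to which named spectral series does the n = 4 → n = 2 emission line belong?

The series is set by the lower level: n_f = 2 is the Balmer series.

Balmer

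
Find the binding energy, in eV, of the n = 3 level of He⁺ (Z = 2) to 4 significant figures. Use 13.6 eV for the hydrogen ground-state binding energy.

E_n = −13.6 Z²/n² = −54.40/n² eV for Z = 2.
E_3 = −54.40/9 = −6.044 eV, so ionization (to E = 0) requires 6.044 eV.

6.044 eV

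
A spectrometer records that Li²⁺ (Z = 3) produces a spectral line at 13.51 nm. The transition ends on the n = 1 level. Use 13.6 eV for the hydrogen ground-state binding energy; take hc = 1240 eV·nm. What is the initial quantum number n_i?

n_i = 2

The photon energy is ΔE = hc/λ = 1240 / 13.51 = 91.78 eV.
With Z = 3, ΔE = 122.4 × (1/n_f² − 1/n_i²), so 1/n_f² − 1/n_i² = 0.7499.
With n_f = 1: 1/n_i² = 1/1 − 0.7499 = 0.2501, so n_i ≈ 2.00.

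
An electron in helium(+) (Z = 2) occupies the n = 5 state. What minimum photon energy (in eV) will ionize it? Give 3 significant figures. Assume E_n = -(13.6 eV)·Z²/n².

E_n = −13.6 Z²/n² = −54.40/n² eV for Z = 2.
E_5 = −54.40/25 = −2.18 eV, so ionization (to E = 0) requires 2.18 eV.

2.18 eV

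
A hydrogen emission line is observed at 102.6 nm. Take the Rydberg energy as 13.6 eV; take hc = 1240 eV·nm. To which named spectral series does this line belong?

ΔE = 1240/102.6 = 12.09 eV.
This matches 13.6 × (1/1² − 1/3²), so n_f = 1: the Lyman series.

Lyman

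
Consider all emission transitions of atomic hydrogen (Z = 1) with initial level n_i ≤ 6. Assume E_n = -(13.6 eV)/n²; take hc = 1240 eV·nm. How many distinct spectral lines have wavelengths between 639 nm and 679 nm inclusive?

Enumerate all n_i → n_f pairs with 1 ≤ n_f < n_i ≤ 6 and compute λ = 1240 / [13.6·1·(1/n_f² − 1/n_i²)].
Lines falling in [639, 679] nm: 3→2 (656.5 nm).

1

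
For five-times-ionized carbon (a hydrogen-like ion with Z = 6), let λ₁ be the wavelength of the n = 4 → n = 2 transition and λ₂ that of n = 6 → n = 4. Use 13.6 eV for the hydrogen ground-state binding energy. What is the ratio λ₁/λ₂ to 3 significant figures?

λ ∝ 1/ΔE ∝ 1/(1/n_f² − 1/n_i²), and the Z² and hc factors cancel in the ratio.
λ₁/λ₂ = (1/4² − 1/6²)/(1/2² − 1/4²) = 0.03472/0.1875 = 0.185.

0.185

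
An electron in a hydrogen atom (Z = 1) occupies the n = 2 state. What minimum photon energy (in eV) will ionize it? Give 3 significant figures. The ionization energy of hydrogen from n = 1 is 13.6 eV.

3.40 eV

E_2 = −13.60/4 = −3.40 eV, so ionization (to E = 0) requires 3.40 eV.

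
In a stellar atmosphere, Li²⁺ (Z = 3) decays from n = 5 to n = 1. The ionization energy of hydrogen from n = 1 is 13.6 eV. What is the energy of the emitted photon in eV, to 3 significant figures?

118 eV

The Bohr energies scale as Z², so for Z = 3: E_n = −122.4/n² eV.
E_5 = −122.4/25 = −4.896 eV and E_1 = −122.4/1 = −122.4 eV.
The photon energy is |E_5 − E_1| = 118 eV.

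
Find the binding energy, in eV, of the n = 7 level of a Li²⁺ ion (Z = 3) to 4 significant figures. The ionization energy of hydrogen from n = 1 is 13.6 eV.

2.498 eV

E_n = −13.6 Z²/n² = −122.4/n² eV for Z = 3.
E_7 = −122.4/49 = −2.498 eV, so ionization (to E = 0) requires 2.498 eV.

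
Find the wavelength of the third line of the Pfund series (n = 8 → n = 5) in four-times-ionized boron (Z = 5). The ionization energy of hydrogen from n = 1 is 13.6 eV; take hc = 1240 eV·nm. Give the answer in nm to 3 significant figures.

The Pfund series terminates on n_f = 5; the third line has n_i = 5+3 = 8.
ΔE = 340.0 × (1/5² − 1/8²) = 8.288 eV.
λ = 1240 / 8.288 = 150 nm.

150 nm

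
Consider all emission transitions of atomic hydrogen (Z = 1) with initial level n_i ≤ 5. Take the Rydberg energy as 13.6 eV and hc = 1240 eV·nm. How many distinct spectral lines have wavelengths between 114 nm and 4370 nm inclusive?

Enumerate all n_i → n_f pairs with 1 ≤ n_f < n_i ≤ 5 and compute λ = 1240 / [13.6·1·(1/n_f² − 1/n_i²)].
Lines falling in [114, 4370] nm: 2→1 (121.6 nm), 5→2 (434.2 nm), 4→2 (486.3 nm), 3→2 (656.5 nm), 5→3 (1282 nm), 4→3 (1876 nm), 5→4 (4052 nm).

7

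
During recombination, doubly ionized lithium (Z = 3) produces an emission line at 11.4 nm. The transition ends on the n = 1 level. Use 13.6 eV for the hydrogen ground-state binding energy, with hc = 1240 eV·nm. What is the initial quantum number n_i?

The photon energy is ΔE = hc/λ = 1240 / 11.4 = 108.8 eV.
With Z = 3, ΔE = 122.4 × (1/n_f² − 1/n_i²), so 1/n_f² − 1/n_i² = 0.8887.
With n_f = 1: 1/n_i² = 1/1 − 0.8887 = 0.1113, so n_i ≈ 3.00.

n_i = 3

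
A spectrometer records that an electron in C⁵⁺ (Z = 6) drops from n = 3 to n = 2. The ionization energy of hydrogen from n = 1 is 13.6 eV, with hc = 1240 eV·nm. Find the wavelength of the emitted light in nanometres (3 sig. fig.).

18.2 nm

For Z = 6 the level energies scale as Z², so the effective Rydberg energy is 13.6 × 36 = 489.6 eV.
ΔE = 489.6 × (1/2² − 1/3²) = 489.6 × 0.1389 = 68.00 eV.
λ = hc/ΔE = 1240 / 68.00 = 18.2 nm.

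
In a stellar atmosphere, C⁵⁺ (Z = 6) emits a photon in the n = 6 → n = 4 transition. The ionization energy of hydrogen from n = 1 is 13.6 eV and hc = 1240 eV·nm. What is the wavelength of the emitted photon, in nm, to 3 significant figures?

72.9 nm

For Z = 6 the level energies scale as Z², so the effective Rydberg energy is 13.6 × 36 = 489.6 eV.
ΔE = 489.6 × (1/4² − 1/6²) = 489.6 × 0.03472 = 17.00 eV.
λ = hc/ΔE = 1240 / 17.00 = 72.9 nm.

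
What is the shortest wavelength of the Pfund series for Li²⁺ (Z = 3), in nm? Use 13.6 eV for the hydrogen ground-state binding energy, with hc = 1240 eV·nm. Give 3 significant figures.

253 nm

The Pfund series has lower level n_f = 5; the series limit corresponds to n_i → ∞.
ΔE_max = 13.6 × 9 / 5² = 4.896 eV.
λ_min = 1240 / 4.896 = 253 nm.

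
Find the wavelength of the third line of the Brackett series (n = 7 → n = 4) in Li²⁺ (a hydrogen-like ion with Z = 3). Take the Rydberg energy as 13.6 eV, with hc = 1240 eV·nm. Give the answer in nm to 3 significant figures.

The Brackett series terminates on n_f = 4; the third line has n_i = 4+3 = 7.
ΔE = 122.4 × (1/4² − 1/7²) = 5.152 eV.
λ = 1240 / 5.152 = 241 nm.

241 nm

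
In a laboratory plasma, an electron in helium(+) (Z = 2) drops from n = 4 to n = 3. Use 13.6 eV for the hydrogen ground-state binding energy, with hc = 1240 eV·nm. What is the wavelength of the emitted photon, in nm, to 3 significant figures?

469 nm

For Z = 2 the level energies scale as Z², so the effective Rydberg energy is 13.6 × 4 = 54.40 eV.
ΔE = 54.40 × (1/3² − 1/4²) = 54.40 × 0.04861 = 2.644 eV.
λ = hc/ΔE = 1240 / 2.644 = 469 nm.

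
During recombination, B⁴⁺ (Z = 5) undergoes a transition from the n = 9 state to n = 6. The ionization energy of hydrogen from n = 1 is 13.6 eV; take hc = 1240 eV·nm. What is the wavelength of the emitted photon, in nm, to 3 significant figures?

For Z = 5 the level energies scale as Z², so the effective Rydberg energy is 13.6 × 25 = 340.0 eV.
ΔE = 340.0 × (1/6² − 1/9²) = 340.0 × 0.01543 = 5.247 eV.
λ = hc/ΔE = 1240 / 5.247 = 236 nm.

236 nm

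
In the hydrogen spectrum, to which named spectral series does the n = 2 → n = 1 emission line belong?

Lyman

The series is set by the lower level: n_f = 1 is the Lyman series.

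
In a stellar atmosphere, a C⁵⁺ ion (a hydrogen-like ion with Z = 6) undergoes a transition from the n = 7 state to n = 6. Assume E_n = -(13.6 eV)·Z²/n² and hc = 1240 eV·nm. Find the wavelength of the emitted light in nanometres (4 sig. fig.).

343.7 nm

For Z = 6 the level energies scale as Z², so the effective Rydberg energy is 13.6 × 36 = 489.6 eV.
ΔE = 489.6 × (1/6² − 1/7²) = 489.6 × 0.007370 = 3.608 eV.
λ = hc/ΔE = 1240 / 3.608 = 343.7 nm.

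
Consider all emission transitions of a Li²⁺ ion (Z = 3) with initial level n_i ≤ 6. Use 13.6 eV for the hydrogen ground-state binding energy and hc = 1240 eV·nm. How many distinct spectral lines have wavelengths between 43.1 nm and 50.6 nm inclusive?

2

Enumerate all n_i → n_f pairs with 1 ≤ n_f < n_i ≤ 6 and compute λ = 1240 / [13.6·9·(1/n_f² − 1/n_i²)].
Lines falling in [43.1, 50.6] nm: 6→2 (45.59 nm), 5→2 (48.24 nm).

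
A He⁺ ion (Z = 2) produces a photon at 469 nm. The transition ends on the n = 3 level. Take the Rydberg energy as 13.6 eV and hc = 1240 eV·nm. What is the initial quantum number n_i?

The photon energy is ΔE = hc/λ = 1240 / 469 = 2.644 eV.
With Z = 2, ΔE = 54.40 × (1/n_f² − 1/n_i²), so 1/n_f² − 1/n_i² = 0.04860.
With n_f = 3: 1/n_i² = 1/9 − 0.04860 = 0.06251, so n_i ≈ 4.00.

n_i = 4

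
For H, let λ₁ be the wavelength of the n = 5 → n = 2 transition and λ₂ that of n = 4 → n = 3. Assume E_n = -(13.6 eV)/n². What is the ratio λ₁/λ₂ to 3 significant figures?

0.231

λ ∝ 1/ΔE ∝ 1/(1/n_f² − 1/n_i²), and the Z² and hc factors cancel in the ratio.
λ₁/λ₂ = (1/3² − 1/4²)/(1/2² − 1/5²) = 0.04861/0.2100 = 0.231.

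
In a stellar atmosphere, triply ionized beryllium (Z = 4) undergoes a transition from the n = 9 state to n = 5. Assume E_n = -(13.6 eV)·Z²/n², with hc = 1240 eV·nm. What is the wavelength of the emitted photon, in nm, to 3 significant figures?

For Z = 4 the level energies scale as Z², so the effective Rydberg energy is 13.6 × 16 = 217.6 eV.
ΔE = 217.6 × (1/5² − 1/9²) = 217.6 × 0.02765 = 6.018 eV.
λ = hc/ΔE = 1240 / 6.018 = 206 nm.

206 nm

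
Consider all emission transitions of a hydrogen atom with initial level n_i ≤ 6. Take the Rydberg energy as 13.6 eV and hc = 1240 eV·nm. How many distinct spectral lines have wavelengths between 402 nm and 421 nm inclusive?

Enumerate all n_i → n_f pairs with 1 ≤ n_f < n_i ≤ 6 and compute λ = 1240 / [13.6·1·(1/n_f² − 1/n_i²)].
Lines falling in [402, 421] nm: 6→2 (410.3 nm).

1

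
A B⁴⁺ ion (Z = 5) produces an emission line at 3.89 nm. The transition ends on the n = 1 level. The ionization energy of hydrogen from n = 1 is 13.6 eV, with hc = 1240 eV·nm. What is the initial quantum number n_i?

The photon energy is ΔE = hc/λ = 1240 / 3.89 = 318.8 eV.
With Z = 5, ΔE = 340.0 × (1/n_f² − 1/n_i²), so 1/n_f² − 1/n_i² = 0.9375.
With n_f = 1: 1/n_i² = 1/1 − 0.9375 = 0.06245, so n_i ≈ 4.00.

n_i = 4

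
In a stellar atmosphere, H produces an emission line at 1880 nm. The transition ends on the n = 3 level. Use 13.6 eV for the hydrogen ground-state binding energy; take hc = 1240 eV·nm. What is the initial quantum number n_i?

The photon energy is ΔE = hc/λ = 1240 / 1880 = 0.6596 eV.
With Z = 1, ΔE = 13.60 × (1/n_f² − 1/n_i²), so 1/n_f² − 1/n_i² = 0.04850.
With n_f = 3: 1/n_i² = 1/9 − 0.04850 = 0.06261, so n_i ≈ 4.00.

n_i = 4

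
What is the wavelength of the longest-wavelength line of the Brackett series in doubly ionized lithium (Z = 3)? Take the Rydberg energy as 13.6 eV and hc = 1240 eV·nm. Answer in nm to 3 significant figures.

The Brackett series terminates on n_f = 4; the first line has n_i = 4+1 = 5.
ΔE = 122.4 × (1/4² − 1/5²) = 2.754 eV.
λ = 1240 / 2.754 = 450 nm.

450 nm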